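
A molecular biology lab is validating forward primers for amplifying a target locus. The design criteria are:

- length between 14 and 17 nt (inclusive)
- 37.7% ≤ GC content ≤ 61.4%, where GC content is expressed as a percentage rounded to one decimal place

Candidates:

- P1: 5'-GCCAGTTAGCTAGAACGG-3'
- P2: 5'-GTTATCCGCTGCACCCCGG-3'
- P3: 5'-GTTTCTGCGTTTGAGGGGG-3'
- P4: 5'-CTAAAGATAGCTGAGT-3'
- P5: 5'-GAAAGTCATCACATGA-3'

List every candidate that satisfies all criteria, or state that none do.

None of the candidates satisfy all criteria.

P1 (18 nt, A=5 T=3 G=6 C=4): length 18, outside 14–17 ✗; GC 10/18 = 55.6% ✓ — fails.
P2 (19 nt, A=2 T=4 G=5 C=8): length 19, outside 14–17 ✗; GC 13/19 = 68.4%, outside 37.7–61.4% ✗ — fails.
P3 (19 nt, A=1 T=7 G=9 C=2): length 19, outside 14–17 ✗; GC 11/19 = 57.9% ✓ — fails.
P4 (16 nt, A=6 T=4 G=4 C=2): length 16 ✓; GC 6/16 = 37.5%, outside 37.7–61.4% ✗ — fails.
P5 (16 nt, A=7 T=3 G=3 C=3): length 16 ✓; GC 6/16 = 37.5%, outside 37.7–61.4% ✗ — fails.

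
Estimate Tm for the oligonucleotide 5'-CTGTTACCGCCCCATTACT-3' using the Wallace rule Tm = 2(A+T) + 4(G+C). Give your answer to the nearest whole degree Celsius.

58°C

Base counts: A=3, T=6, G=2, C=8 (length 19).
Tm = 2·(3+6) + 4·(2+8) = 2·9 + 4·10 = 18 + 40 = 58°C.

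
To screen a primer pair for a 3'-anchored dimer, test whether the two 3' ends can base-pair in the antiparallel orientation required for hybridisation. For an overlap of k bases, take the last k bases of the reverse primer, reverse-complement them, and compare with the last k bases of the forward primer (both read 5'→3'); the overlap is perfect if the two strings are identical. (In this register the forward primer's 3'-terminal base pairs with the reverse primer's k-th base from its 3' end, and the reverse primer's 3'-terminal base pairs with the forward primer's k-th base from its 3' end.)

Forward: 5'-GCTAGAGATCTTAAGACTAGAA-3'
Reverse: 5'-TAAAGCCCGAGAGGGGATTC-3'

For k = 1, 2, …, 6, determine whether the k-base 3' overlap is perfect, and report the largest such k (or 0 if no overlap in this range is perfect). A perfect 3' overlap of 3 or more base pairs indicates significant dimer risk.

Longest perfect overlap: 3 complementary base pairs; significant dimer risk (threshold 3).

Last 6 bases (5'→3') — forward …CTAGAA, reverse …GGATTC.
Reverse complement of the reverse primer's last 6 bases: GAATCC; its first k bases are the reverse complement of the reverse primer's last k bases, so a perfect k-base overlap needs the forward primer's last k bases to equal them.
Comparing (forward last k vs required): k=1: A vs G ✗; k=2: AA vs GA ✗; k=3: GAA vs GAA ✓; k=4: AGAA vs GAAT ✗; k=5: TAGAA vs GAATC ✗; k=6: CTAGAA vs GAATCC ✗.
Only k = 3 is perfect, so the longest perfect 3' overlap is 3.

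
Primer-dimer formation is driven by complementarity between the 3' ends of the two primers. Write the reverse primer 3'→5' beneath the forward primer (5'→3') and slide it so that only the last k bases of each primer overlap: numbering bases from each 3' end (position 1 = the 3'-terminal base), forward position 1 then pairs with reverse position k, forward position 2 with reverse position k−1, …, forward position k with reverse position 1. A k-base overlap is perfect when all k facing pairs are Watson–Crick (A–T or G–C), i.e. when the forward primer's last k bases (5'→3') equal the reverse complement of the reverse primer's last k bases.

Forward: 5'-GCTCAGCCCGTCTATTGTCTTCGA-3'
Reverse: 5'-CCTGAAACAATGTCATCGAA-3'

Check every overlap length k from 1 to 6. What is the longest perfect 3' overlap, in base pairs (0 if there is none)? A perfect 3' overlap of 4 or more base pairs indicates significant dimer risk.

Longest perfect overlap: 5 complementary base pairs; significant dimer risk (threshold 4).

Last 6 bases (5'→3') — forward …CTTCGA, reverse …ATCGAA.
Reverse complement of the reverse primer's last 6 bases: TTCGAT; its first k bases are the reverse complement of the reverse primer's last k bases, so a perfect k-base overlap needs the forward primer's last k bases to equal them.
Comparing (forward last k vs required): k=1: A vs T ✗; k=2: GA vs TT ✗; k=3: CGA vs TTC ✗; k=4: TCGA vs TTCG ✗; k=5: TTCGA vs TTCGA ✓; k=6: CTTCGA vs TTCGAT ✗.
Only k = 5 is perfect, so the longest perfect 3' overlap is 5.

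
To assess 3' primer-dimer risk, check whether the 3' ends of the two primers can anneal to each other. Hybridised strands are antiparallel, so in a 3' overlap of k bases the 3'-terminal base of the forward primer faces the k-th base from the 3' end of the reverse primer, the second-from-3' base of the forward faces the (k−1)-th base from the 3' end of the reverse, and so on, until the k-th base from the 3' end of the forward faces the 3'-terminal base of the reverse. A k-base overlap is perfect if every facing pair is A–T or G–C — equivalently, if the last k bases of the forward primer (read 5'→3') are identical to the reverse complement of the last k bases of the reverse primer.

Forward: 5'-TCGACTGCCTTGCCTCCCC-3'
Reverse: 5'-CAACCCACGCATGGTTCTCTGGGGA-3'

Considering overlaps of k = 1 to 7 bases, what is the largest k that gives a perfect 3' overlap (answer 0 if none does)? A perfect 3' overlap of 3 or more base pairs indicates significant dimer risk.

Longest perfect overlap: 5 complementary base pairs; significant dimer risk (threshold 3).

Last 7 bases (5'→3') — forward …CCTCCCC, reverse …CTGGGGA.
Reverse complement of the reverse primer's last 7 bases: TCCCCAG; its first k bases are the reverse complement of the reverse primer's last k bases, so a perfect k-base overlap needs the forward primer's last k bases to equal them.
Comparing (forward last k vs required): k=1: C vs T ✗; k=2: CC vs TC ✗; k=3: CCC vs TCC ✗; k=4: CCCC vs TCCC ✗; k=5: TCCCC vs TCCCC ✓; k=6: CTCCCC vs TCCCCA ✗; k=7: CCTCCCC vs TCCCCAG ✗.
Only k = 5 is perfect, so the longest perfect 3' overlap is 5.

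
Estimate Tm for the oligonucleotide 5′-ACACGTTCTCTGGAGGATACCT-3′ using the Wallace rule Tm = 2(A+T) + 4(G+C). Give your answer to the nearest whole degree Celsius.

Base counts: A=5, T=6, G=5, C=6 (length 22).
Tm = 2·(5+6) + 4·(5+6) = 2·11 + 4·11 = 22 + 44 = 66°C.

66°C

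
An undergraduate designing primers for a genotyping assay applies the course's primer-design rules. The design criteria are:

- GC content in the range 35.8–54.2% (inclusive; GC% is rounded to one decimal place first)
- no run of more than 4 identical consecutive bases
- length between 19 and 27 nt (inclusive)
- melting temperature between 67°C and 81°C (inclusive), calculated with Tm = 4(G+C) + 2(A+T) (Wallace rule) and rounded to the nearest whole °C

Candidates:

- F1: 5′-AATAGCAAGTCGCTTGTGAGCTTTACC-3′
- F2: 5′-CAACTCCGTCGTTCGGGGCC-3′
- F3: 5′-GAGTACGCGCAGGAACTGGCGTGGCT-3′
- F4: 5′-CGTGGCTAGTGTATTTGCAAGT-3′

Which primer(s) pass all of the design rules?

F1 (27 nt, A=7 T=8 G=6 C=6): GC 12/27 = 44.4% ✓; longest run = 3 ✓; length 27 ✓; Tm = 2·15 + 4·12 = 78°C ✓ — passes.
F2 (20 nt, A=2 T=4 G=6 C=8): GC 14/20 = 70.0%, outside 35.8–54.2% ✗; longest run = 4 ✓; length 20 ✓; Tm = 2·6 + 4·14 = 68°C ✓ — fails.
F3 (26 nt, A=5 T=4 G=11 C=6): GC 17/26 = 65.4%, outside 35.8–54.2% ✗; longest run = 2 ✓; length 26 ✓; Tm = 2·9 + 4·17 = 86°C, outside 67–81°C ✗ — fails.
F4 (22 nt, A=4 T=8 G=7 C=3): GC 10/22 = 45.5% ✓; longest run = 3 ✓; length 22 ✓; Tm = 2·12 + 4·10 = 64°C, outside 67–81°C ✗ — fails.

F1 only.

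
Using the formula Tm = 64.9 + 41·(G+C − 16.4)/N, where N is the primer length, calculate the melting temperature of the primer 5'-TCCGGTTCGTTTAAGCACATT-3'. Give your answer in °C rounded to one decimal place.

50.5°C

Base counts: A=4, T=8, G=4, C=5; G+C = 9, N = 21.
Tm = 64.9 + 41·(9 − 16.4)/21 = 64.9 + -303.40/21 = 50.5°C.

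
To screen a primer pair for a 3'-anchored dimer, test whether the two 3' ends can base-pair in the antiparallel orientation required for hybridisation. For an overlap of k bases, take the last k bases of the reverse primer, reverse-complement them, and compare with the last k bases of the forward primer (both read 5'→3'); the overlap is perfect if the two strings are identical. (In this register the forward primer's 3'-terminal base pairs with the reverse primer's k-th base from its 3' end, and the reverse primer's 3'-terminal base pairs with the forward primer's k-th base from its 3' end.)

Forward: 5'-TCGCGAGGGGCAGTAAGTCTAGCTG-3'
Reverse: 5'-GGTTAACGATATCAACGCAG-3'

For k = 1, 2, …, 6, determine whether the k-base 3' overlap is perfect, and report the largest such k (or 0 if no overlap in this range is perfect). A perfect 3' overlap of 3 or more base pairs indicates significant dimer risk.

Longest perfect overlap: 3 complementary base pairs; significant dimer risk (threshold 3).

Last 6 bases (5'→3') — forward …TAGCTG, reverse …ACGCAG.
Reverse complement of the reverse primer's last 6 bases: CTGCGT; its first k bases are the reverse complement of the reverse primer's last k bases, so a perfect k-base overlap needs the forward primer's last k bases to equal them.
Comparing (forward last k vs required): k=1: G vs C ✗; k=2: TG vs CT ✗; k=3: CTG vs CTG ✓; k=4: GCTG vs CTGC ✗; k=5: AGCTG vs CTGCG ✗; k=6: TAGCTG vs CTGCGT ✗.
Only k = 3 is perfect, so the longest perfect 3' overlap is 3.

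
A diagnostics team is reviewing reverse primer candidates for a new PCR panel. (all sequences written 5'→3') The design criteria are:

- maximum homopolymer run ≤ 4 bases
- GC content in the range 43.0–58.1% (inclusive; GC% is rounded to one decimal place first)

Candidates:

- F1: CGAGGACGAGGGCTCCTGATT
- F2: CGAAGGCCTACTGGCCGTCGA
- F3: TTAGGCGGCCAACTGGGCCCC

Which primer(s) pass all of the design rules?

None of the candidates satisfy all criteria.

F1 (21 nt, A=4 T=4 G=8 C=5): longest run = 3 ✓; GC 13/21 = 61.9%, outside 43.0–58.1% ✗ — fails.
F2 (21 nt, A=4 T=3 G=7 C=7): longest run = 2 ✓; GC 14/21 = 66.7%, outside 43.0–58.1% ✗ — fails.
F3 (21 nt, A=3 T=3 G=7 C=8): longest run = 4 ✓; GC 15/21 = 71.4%, outside 43.0–58.1% ✗ — fails.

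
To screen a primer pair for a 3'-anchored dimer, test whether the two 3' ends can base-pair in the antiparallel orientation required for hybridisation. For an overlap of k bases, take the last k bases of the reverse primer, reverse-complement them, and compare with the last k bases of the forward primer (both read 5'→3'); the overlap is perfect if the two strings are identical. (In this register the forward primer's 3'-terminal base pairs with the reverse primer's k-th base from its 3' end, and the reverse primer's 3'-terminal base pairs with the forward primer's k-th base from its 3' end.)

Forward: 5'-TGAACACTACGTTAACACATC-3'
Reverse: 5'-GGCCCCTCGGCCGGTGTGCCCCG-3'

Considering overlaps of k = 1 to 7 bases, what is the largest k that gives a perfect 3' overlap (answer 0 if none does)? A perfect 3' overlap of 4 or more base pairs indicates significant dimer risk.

Last 7 bases (5'→3') — forward …ACACATC, reverse …TGCCCCG.
Reverse complement of the reverse primer's last 7 bases: CGGGGCA; its first k bases are the reverse complement of the reverse primer's last k bases, so a perfect k-base overlap needs the forward primer's last k bases to equal them.
Comparing (forward last k vs required): k=1: C vs C ✓; k=2: TC vs CG ✗; k=3: ATC vs CGG ✗; k=4: CATC vs CGGG ✗; k=5: ACATC vs CGGGG ✗; k=6: CACATC vs CGGGGC ✗; k=7: ACACATC vs CGGGGCA ✗.
Only k = 1 is perfect, so the longest perfect 3' overlap is 1.

Longest perfect overlap: 1 complementary base pair; below the dimer-risk threshold (threshold 4).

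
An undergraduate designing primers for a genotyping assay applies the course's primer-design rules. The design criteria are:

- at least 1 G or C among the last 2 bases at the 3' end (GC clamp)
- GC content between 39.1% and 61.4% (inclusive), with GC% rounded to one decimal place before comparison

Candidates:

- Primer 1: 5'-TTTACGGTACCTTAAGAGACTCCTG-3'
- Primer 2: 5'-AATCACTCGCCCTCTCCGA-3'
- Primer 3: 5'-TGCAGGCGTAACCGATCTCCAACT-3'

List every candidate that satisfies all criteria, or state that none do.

Primer 1, Primer 2 and Primer 3.

Primer 1 (25 nt, A=6 T=8 G=5 C=6): 3' end TG has 1 G/C ✓; GC 11/25 = 44.0% ✓ — passes.
Primer 2 (19 nt, A=4 T=4 G=2 C=9): 3' end GA has 1 G/C ✓; GC 11/19 = 57.9% ✓ — passes.
Primer 3 (24 nt, A=6 T=5 G=5 C=8): 3' end CT has 1 G/C ✓; GC 13/24 = 54.2% ✓ — passes.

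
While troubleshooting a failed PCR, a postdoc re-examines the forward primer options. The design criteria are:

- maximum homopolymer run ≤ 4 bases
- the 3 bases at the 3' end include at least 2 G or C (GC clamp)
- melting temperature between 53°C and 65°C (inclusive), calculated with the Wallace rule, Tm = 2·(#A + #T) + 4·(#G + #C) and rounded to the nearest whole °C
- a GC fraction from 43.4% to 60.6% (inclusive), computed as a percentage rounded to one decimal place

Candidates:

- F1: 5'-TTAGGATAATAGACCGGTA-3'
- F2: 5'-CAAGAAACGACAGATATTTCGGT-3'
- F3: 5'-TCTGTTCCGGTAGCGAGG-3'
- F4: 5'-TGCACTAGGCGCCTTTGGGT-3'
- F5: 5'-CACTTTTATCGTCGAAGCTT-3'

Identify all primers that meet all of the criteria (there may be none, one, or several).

F1 (19 nt, A=7 T=5 G=5 C=2): longest run = 2 ✓; 3' end GTA has 1 G/C, need ≥2 ✗; Tm = 2·12 + 4·7 = 52°C, outside 53–65°C ✗; GC 7/19 = 36.8%, outside 43.4–60.6% ✗ — fails.
F2 (23 nt, A=9 T=5 G=5 C=4): longest run = 3 ✓; 3' end GGT has 2 G/C ✓; Tm = 2·14 + 4·9 = 64°C ✓; GC 9/23 = 39.1%, outside 43.4–60.6% ✗ — fails.
F3 (18 nt, A=2 T=5 G=7 C=4): longest run = 2 ✓; 3' end AGG has 2 G/C ✓; Tm = 2·7 + 4·11 = 58°C ✓; GC 11/18 = 61.1%, outside 43.4–60.6% ✗ — fails.
F4 (20 nt, A=2 T=6 G=7 C=5): longest run = 3 ✓; 3' end GGT has 2 G/C ✓; Tm = 2·8 + 4·12 = 64°C ✓; GC 12/20 = 60.0% ✓ — passes.
F5 (20 nt, A=4 T=8 G=3 C=5): longest run = 4 ✓; 3' end CTT has 1 G/C, need ≥2 ✗; Tm = 2·12 + 4·8 = 56°C ✓; GC 8/20 = 40.0%, outside 43.4–60.6% ✗ — fails.

F4 only.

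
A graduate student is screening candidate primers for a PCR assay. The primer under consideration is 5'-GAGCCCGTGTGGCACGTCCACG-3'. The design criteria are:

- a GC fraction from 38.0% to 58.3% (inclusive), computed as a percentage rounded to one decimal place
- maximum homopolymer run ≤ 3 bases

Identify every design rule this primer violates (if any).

Base counts: A=3, T=3, G=8, C=8 (length 22).
GC content: GC 16/22 = 72.7%, outside 38.0–58.3% ✗
homopolymer run: longest run = 3 ✓

Fails: GC content.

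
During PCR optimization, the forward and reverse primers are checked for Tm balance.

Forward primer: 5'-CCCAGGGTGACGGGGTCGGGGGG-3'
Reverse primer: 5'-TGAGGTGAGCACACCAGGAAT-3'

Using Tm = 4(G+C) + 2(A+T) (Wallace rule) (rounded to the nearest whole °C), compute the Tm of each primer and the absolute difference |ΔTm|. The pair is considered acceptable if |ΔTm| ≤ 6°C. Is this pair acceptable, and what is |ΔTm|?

|ΔTm| = 20°C; the pair is not acceptable.

Forward: A=2 T=2 G=14 C=5 → Tm = 2·4 + 4·19 = 84°C.
Reverse: A=7 T=3 G=7 C=4 → Tm = 2·10 + 4·11 = 64°C.
|ΔTm| = |84 − 64| = 20°C, > 6°C.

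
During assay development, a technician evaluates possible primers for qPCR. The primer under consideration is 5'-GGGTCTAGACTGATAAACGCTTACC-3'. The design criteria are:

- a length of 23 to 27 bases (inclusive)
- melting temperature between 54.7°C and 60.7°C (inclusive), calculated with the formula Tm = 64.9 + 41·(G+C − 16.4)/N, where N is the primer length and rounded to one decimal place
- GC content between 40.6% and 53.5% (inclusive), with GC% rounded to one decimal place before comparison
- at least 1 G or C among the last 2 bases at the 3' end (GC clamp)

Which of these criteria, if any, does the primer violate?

Meets all criteria.

Base counts: A=7, T=6, G=6, C=6 (length 25).
length: length 25 ✓
Tm: Tm = 64.9 + 41·(12 − 16.4)/25 = 57.7°C ✓
GC content: GC 12/25 = 48.0% ✓
GC clamp: 3' end CC has 2 G/C ✓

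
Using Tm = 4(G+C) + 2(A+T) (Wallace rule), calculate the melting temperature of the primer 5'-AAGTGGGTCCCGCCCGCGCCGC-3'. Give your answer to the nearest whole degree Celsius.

80°C

Base counts: A=2, T=2, G=8, C=10 (length 22).
Tm = 2·(2+2) + 4·(8+10) = 2·4 + 4·18 = 8 + 72 = 80°C.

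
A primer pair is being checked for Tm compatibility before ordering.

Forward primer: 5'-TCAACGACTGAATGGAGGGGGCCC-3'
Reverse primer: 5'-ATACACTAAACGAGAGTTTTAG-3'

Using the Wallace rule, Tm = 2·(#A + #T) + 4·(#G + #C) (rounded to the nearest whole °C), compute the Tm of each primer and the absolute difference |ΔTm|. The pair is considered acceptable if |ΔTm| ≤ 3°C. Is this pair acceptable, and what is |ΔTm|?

|ΔTm| = 20°C; the pair is not acceptable.

Forward: A=6 T=3 G=9 C=6 → Tm = 2·9 + 4·15 = 78°C.
Reverse: A=9 T=6 G=4 C=3 → Tm = 2·15 + 4·7 = 58°C.
|ΔTm| = |78 − 58| = 20°C, > 3°C.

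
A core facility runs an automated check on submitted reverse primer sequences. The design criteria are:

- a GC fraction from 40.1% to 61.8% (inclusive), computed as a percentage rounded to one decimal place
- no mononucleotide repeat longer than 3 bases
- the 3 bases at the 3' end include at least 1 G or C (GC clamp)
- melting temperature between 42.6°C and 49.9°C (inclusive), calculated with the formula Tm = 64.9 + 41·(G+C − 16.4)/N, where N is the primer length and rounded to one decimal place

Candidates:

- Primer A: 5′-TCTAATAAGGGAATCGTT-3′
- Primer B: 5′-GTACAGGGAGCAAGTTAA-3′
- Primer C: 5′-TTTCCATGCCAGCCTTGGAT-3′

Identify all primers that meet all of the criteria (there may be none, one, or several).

None of the candidates satisfy all criteria.

Primer A (18 nt, A=6 T=6 G=4 C=2): GC 6/18 = 33.3%, outside 40.1–61.8% ✗; longest run = 3 ✓; 3' end GTT has 1 G/C ✓; Tm = 64.9 + 41·(6 − 16.4)/18 = 41.2°C, outside 42.6–49.9°C ✗ — fails.
Primer B (18 nt, A=7 T=3 G=6 C=2): GC 8/18 = 44.4% ✓; longest run = 3 ✓; 3' end TAA has 0 G/C, need ≥1 ✗; Tm = 64.9 + 41·(8 − 16.4)/18 = 45.8°C ✓ — fails.
Primer C (20 nt, A=3 T=7 G=4 C=6): GC 10/20 = 50.0% ✓; longest run = 3 ✓; 3' end GAT has 1 G/C ✓; Tm = 64.9 + 41·(10 − 16.4)/20 = 51.8°C, outside 42.6–49.9°C ✗ — fails.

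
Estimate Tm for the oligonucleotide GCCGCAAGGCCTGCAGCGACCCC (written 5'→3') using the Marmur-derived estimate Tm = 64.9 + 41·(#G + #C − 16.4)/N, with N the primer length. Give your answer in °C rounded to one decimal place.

Base counts: A=4, T=1, G=7, C=11; G+C = 18, N = 23.
Tm = 64.9 + 41·(18 − 16.4)/23 = 64.9 + 65.60/23 = 67.8°C.

67.8°C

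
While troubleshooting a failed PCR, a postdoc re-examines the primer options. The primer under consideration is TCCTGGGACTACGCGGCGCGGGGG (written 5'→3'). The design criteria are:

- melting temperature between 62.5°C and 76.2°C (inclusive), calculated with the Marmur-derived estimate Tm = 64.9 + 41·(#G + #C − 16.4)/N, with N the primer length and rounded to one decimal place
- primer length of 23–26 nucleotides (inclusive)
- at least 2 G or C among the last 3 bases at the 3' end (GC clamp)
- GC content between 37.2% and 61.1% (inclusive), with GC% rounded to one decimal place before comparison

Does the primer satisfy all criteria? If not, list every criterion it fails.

Base counts: A=2, T=3, G=12, C=7 (length 24).
Tm: Tm = 64.9 + 41·(19 − 16.4)/24 = 69.3°C ✓
length: length 24 ✓
GC clamp: 3' end GGG has 3 G/C ✓
GC content: GC 19/24 = 79.2%, outside 37.2–61.1% ✗

Fails: GC content.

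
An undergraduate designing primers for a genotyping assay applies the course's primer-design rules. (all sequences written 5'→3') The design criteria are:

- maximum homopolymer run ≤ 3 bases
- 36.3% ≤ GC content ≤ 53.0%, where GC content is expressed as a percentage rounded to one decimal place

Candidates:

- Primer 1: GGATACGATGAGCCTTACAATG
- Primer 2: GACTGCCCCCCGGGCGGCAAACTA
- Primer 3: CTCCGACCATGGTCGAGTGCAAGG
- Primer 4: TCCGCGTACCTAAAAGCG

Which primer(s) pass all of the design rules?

Primer 1 only.

Primer 1 (22 nt, A=7 T=5 G=6 C=4): longest run = 2 ✓; GC 10/22 = 45.5% ✓ — passes.
Primer 2 (24 nt, A=5 T=2 G=7 C=10): longest run = 6, exceeds 3 ✗; GC 17/24 = 70.8%, outside 36.3–53.0% ✗ — fails.
Primer 3 (24 nt, A=5 T=4 G=8 C=7): longest run = 2 ✓; GC 15/24 = 62.5%, outside 36.3–53.0% ✗ — fails.
Primer 4 (18 nt, A=5 T=3 G=4 C=6): longest run = 4, exceeds 3 ✗; GC 10/18 = 55.6%, outside 36.3–53.0% ✗ — fails.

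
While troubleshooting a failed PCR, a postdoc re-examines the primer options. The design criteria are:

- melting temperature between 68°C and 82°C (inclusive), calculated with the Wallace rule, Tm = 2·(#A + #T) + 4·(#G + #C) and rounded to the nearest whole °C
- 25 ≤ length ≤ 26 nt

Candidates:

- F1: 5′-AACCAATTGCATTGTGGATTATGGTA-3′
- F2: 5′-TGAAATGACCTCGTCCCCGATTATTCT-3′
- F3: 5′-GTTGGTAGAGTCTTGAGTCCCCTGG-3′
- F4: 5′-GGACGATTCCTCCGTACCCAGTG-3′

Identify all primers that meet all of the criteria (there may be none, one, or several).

F1 and F3.

F1 (26 nt, A=8 T=9 G=6 C=3): Tm = 2·17 + 4·9 = 70°C ✓; length 26 ✓ — passes.
F2 (27 nt, A=6 T=9 G=4 C=8): Tm = 2·15 + 4·12 = 78°C ✓; length 27, outside 25–26 ✗ — fails.
F3 (25 nt, A=3 T=8 G=9 C=5): Tm = 2·11 + 4·14 = 78°C ✓; length 25 ✓ — passes.
F4 (23 nt, A=4 T=5 G=6 C=8): Tm = 2·9 + 4·14 = 74°C ✓; length 23, outside 25–26 ✗ — fails.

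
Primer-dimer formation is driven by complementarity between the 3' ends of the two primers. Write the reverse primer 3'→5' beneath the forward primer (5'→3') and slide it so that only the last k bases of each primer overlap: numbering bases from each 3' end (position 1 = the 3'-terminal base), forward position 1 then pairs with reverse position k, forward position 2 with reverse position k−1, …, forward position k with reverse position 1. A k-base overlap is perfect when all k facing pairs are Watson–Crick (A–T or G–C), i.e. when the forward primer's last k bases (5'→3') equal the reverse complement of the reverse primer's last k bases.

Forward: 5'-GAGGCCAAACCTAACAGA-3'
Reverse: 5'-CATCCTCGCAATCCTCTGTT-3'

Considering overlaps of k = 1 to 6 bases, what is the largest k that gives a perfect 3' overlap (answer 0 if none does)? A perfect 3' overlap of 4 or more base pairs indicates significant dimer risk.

Longest perfect overlap: 6 complementary base pairs; significant dimer risk (threshold 4).

Last 6 bases (5'→3') — forward …AACAGA, reverse …TCTGTT.
Reverse complement of the reverse primer's last 6 bases: AACAGA; its first k bases are the reverse complement of the reverse primer's last k bases, so a perfect k-base overlap needs the forward primer's last k bases to equal them.
Comparing (forward last k vs required): k=1: A vs A ✓; k=2: GA vs AA ✗; k=3: AGA vs AAC ✗; k=4: CAGA vs AACA ✗; k=5: ACAGA vs AACAG ✗; k=6: AACAGA vs AACAGA ✓.
Perfect overlaps at k = 1, 6; the largest is 6.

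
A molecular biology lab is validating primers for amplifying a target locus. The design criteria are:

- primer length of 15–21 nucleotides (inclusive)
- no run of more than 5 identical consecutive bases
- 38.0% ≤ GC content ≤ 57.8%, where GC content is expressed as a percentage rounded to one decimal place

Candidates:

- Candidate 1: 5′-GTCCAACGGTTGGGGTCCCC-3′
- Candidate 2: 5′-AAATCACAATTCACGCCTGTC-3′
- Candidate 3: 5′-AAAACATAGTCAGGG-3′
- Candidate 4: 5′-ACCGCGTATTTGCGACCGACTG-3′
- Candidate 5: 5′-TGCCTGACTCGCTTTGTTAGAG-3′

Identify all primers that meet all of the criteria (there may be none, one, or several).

Candidate 1 (20 nt, A=2 T=4 G=7 C=7): length 20 ✓; longest run = 4 ✓; GC 14/20 = 70.0%, outside 38.0–57.8% ✗ — fails.
Candidate 2 (21 nt, A=7 T=5 G=2 C=7): length 21 ✓; longest run = 3 ✓; GC 9/21 = 42.9% ✓ — passes.
Candidate 3 (15 nt, A=7 T=2 G=4 C=2): length 15 ✓; longest run = 4 ✓; GC 6/15 = 40.0% ✓ — passes.
Candidate 4 (22 nt, A=4 T=5 G=6 C=7): length 22, outside 15–21 ✗; longest run = 3 ✓; GC 13/22 = 59.1%, outside 38.0–57.8% ✗ — fails.
Candidate 5 (22 nt, A=3 T=8 G=6 C=5): length 22, outside 15–21 ✗; longest run = 3 ✓; GC 11/22 = 50.0% ✓ — fails.

Candidate 2 and Candidate 3.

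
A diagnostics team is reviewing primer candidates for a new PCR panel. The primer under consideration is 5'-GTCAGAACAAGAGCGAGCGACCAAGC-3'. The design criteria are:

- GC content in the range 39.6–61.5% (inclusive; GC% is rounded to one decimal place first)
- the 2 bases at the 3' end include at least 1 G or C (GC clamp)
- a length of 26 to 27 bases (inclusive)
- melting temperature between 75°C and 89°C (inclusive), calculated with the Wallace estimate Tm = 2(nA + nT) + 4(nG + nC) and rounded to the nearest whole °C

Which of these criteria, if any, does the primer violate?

Base counts: A=10, T=1, G=8, C=7 (length 26).
GC content: GC 15/26 = 57.7% ✓
GC clamp: 3' end GC has 2 G/C ✓
length: length 26 ✓
Tm: Tm = 2·11 + 4·15 = 82°C ✓

Meets all criteria.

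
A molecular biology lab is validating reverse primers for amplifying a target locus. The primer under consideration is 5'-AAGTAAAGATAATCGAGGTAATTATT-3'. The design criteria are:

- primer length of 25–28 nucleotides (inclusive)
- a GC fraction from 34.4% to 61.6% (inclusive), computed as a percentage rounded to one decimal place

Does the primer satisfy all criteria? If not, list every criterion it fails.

Base counts: A=12, T=8, G=5, C=1 (length 26).
length: length 26 ✓
GC content: GC 6/26 = 23.1%, outside 34.4–61.6% ✗

Fails: GC content.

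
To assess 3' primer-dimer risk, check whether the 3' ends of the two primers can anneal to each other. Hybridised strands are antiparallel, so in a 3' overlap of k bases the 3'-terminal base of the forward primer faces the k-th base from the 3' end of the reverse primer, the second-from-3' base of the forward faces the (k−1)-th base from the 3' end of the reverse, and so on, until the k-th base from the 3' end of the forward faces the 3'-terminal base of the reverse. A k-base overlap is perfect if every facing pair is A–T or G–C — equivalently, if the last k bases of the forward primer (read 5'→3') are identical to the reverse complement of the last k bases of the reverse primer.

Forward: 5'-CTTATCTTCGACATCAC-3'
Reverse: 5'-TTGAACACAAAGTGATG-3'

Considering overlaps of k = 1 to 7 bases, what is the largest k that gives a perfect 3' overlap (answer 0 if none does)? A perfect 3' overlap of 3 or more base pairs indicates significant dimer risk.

Longest perfect overlap: 6 complementary base pairs; significant dimer risk (threshold 3).

Last 7 bases (5'→3') — forward …ACATCAC, reverse …AGTGATG.
Reverse complement of the reverse primer's last 7 bases: CATCACT; its first k bases are the reverse complement of the reverse primer's last k bases, so a perfect k-base overlap needs the forward primer's last k bases to equal them.
Comparing (forward last k vs required): k=1: C vs C ✓; k=2: AC vs CA ✗; k=3: CAC vs CAT ✗; k=4: TCAC vs CATC ✗; k=5: ATCAC vs CATCA ✗; k=6: CATCAC vs CATCAC ✓; k=7: ACATCAC vs CATCACT ✗.
Perfect overlaps at k = 1, 6; the largest is 6.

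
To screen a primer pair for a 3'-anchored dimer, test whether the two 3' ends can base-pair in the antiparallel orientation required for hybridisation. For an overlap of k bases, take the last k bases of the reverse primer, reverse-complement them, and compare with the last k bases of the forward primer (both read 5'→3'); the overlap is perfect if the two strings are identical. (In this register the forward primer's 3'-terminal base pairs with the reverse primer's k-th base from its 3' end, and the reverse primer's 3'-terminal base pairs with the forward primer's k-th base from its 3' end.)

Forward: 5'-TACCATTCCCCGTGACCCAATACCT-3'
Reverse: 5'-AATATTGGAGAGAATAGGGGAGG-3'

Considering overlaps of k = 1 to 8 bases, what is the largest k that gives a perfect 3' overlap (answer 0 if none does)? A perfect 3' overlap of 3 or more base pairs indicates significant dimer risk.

Last 8 bases (5'→3') — forward …CAATACCT, reverse …AGGGGAGG.
Reverse complement of the reverse primer's last 8 bases: CCTCCCCT; its first k bases are the reverse complement of the reverse primer's last k bases, so a perfect k-base overlap needs the forward primer's last k bases to equal them.
Comparing (forward last k vs required): k=1: T vs C ✗; k=2: CT vs CC ✗; k=3: CCT vs CCT ✓; k=4: ACCT vs CCTC ✗; k=5: TACCT vs CCTCC ✗; k=6: ATACCT vs CCTCCC ✗; k=7: AATACCT vs CCTCCCC ✗; k=8: CAATACCT vs CCTCCCCT ✗.
Only k = 3 is perfect, so the longest perfect 3' overlap is 3.

Longest perfect overlap: 3 complementary base pairs; significant dimer risk (threshold 3).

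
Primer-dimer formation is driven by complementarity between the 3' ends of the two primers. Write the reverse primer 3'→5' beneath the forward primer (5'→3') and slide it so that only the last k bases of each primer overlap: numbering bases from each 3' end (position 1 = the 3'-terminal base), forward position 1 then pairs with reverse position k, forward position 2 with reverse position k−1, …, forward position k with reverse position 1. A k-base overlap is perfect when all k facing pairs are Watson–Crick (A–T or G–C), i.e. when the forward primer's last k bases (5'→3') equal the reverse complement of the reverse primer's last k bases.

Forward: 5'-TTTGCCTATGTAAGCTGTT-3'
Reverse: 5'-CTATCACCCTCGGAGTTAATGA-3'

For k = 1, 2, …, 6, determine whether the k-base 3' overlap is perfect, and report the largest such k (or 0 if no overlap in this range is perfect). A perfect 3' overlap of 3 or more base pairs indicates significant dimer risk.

Longest perfect overlap: 1 complementary base pair; below the dimer-risk threshold (threshold 3).

Last 6 bases (5'→3') — forward …GCTGTT, reverse …TAATGA.
Reverse complement of the reverse primer's last 6 bases: TCATTA; its first k bases are the reverse complement of the reverse primer's last k bases, so a perfect k-base overlap needs the forward primer's last k bases to equal them.
Comparing (forward last k vs required): k=1: T vs T ✓; k=2: TT vs TC ✗; k=3: GTT vs TCA ✗; k=4: TGTT vs TCAT ✗; k=5: CTGTT vs TCATT ✗; k=6: GCTGTT vs TCATTA ✗.
Only k = 1 is perfect, so the longest perfect 3' overlap is 1.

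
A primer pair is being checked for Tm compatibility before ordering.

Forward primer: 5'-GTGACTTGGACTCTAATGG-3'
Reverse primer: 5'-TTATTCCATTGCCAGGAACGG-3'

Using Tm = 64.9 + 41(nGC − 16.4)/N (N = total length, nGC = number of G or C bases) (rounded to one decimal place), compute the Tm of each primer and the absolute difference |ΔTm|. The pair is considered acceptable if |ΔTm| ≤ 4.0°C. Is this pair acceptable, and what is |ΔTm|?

Forward: G+C = 9, N = 19 → Tm = 64.9 + 41·(9 − 16.4)/19 = 48.9°C.
Reverse: G+C = 10, N = 21 → Tm = 64.9 + 41·(10 − 16.4)/21 = 52.4°C.
|ΔTm| = |48.9 − 52.4| = 3.5°C, ≤ 4.0°C.

|ΔTm| = 3.5°C; the pair is acceptable.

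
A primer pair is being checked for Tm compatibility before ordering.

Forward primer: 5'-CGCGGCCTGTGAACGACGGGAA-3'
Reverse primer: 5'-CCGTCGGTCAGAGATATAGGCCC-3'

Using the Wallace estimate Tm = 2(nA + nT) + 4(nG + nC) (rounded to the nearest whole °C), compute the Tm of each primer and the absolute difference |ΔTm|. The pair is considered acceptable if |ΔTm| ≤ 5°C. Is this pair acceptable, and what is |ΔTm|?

|ΔTm| = 0°C; the pair is acceptable.

Forward: A=5 T=2 G=9 C=6 → Tm = 2·7 + 4·15 = 74°C.
Reverse: A=5 T=4 G=7 C=7 → Tm = 2·9 + 4·14 = 74°C.
|ΔTm| = |74 − 74| = 0°C, ≤ 5°C.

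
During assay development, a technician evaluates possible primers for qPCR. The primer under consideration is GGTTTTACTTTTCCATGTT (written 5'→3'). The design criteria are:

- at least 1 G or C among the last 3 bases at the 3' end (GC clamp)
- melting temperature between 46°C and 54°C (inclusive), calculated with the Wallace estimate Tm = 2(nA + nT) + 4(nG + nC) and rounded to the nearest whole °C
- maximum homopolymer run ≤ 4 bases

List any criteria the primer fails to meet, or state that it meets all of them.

Meets all criteria.

Base counts: A=2, T=11, G=3, C=3 (length 19).
GC clamp: 3' end GTT has 1 G/C ✓
Tm: Tm = 2·13 + 4·6 = 50°C ✓
homopolymer run: longest run = 4 ✓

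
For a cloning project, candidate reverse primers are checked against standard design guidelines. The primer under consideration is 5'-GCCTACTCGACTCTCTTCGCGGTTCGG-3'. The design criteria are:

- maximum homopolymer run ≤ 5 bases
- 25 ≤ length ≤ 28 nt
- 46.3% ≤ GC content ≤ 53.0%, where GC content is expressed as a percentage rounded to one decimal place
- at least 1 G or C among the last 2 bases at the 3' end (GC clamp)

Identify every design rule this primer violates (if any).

Fails: GC content.

Base counts: A=2, T=8, G=7, C=10 (length 27).
homopolymer run: longest run = 2 ✓
length: length 27 ✓
GC content: GC 17/27 = 63.0%, outside 46.3–53.0% ✗
GC clamp: 3' end GG has 2 G/C ✓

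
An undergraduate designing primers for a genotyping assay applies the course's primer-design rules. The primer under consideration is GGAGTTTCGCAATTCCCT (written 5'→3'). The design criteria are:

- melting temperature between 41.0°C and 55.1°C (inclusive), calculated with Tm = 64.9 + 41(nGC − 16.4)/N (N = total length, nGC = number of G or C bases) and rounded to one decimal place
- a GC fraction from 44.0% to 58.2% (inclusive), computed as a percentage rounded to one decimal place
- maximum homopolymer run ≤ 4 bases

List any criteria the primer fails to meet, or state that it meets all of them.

Meets all criteria.

Base counts: A=3, T=6, G=4, C=5 (length 18).
Tm: Tm = 64.9 + 41·(9 − 16.4)/18 = 48.0°C ✓
GC content: GC 9/18 = 50.0% ✓
homopolymer run: longest run = 3 ✓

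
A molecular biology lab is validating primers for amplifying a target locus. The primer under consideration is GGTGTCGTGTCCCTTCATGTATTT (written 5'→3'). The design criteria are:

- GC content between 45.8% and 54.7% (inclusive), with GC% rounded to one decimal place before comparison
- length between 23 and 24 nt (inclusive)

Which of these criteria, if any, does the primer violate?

Base counts: A=2, T=11, G=6, C=5 (length 24).
GC content: GC 11/24 = 45.8% ✓
length: length 24 ✓

Meets all criteria.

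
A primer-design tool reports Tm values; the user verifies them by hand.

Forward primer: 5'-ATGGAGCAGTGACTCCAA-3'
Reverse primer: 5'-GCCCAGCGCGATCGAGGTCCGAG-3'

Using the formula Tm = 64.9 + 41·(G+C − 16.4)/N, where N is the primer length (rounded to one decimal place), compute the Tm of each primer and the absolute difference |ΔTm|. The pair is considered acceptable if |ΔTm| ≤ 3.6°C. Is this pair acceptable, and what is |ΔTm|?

Forward: G+C = 9, N = 18 → Tm = 64.9 + 41·(9 − 16.4)/18 = 48.0°C.
Reverse: G+C = 17, N = 23 → Tm = 64.9 + 41·(17 − 16.4)/23 = 66.0°C.
|ΔTm| = |48.0 − 66.0| = 18.0°C, > 3.6°C.

|ΔTm| = 18.0°C; the pair is not acceptable.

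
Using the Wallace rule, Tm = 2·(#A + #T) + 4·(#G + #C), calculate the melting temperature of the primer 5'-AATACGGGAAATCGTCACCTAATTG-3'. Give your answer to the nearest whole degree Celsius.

70°C

Base counts: A=9, T=6, G=5, C=5 (length 25).
Tm = 2·(9+6) + 4·(5+5) = 2·15 + 4·10 = 30 + 40 = 70°C.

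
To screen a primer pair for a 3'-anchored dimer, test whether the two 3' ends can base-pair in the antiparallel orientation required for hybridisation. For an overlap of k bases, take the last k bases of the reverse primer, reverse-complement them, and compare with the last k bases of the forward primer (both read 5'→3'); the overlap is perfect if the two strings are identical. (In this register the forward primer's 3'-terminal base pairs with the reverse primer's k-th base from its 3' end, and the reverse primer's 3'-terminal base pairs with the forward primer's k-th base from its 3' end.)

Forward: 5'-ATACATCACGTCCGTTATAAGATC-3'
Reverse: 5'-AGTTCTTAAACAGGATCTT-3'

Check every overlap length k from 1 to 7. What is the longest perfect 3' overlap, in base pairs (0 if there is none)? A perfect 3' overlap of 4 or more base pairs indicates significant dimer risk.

Last 7 bases (5'→3') — forward …TAAGATC, reverse …GGATCTT.
Reverse complement of the reverse primer's last 7 bases: AAGATCC; its first k bases are the reverse complement of the reverse primer's last k bases, so a perfect k-base overlap needs the forward primer's last k bases to equal them.
Comparing (forward last k vs required): k=1: C vs A ✗; k=2: TC vs AA ✗; k=3: ATC vs AAG ✗; k=4: GATC vs AAGA ✗; k=5: AGATC vs AAGAT ✗; k=6: AAGATC vs AAGATC ✓; k=7: TAAGATC vs AAGATCC ✗.
Only k = 6 is perfect, so the longest perfect 3' overlap is 6.

Longest perfect overlap: 6 complementary base pairs; significant dimer risk (threshold 4).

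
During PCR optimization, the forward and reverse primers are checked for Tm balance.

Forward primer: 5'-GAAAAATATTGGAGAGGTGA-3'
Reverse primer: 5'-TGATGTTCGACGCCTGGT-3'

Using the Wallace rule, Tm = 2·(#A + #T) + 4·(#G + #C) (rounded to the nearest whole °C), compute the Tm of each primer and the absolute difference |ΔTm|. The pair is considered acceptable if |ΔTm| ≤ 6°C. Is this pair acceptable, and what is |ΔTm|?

|ΔTm| = 2°C; the pair is acceptable.

Forward: A=9 T=4 G=7 C=0 → Tm = 2·13 + 4·7 = 54°C.
Reverse: A=2 T=6 G=6 C=4 → Tm = 2·8 + 4·10 = 56°C.
|ΔTm| = |54 − 56| = 2°C, ≤ 6°C.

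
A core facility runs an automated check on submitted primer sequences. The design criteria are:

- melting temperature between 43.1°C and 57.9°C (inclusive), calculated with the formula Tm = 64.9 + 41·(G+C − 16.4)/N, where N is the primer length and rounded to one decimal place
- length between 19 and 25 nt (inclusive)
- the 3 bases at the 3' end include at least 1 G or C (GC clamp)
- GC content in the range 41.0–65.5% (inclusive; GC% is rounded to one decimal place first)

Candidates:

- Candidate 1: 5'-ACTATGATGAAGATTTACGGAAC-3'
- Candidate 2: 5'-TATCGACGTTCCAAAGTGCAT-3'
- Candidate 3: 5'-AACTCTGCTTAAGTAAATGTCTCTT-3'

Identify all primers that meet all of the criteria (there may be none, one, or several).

Candidate 2 only.

Candidate 1 (23 nt, A=9 T=6 G=5 C=3): Tm = 64.9 + 41·(8 − 16.4)/23 = 49.9°C ✓; length 23 ✓; 3' end AAC has 1 G/C ✓; GC 8/23 = 34.8%, outside 41.0–65.5% ✗ — fails.
Candidate 2 (21 nt, A=6 T=6 G=4 C=5): Tm = 64.9 + 41·(9 − 16.4)/21 = 50.5°C ✓; length 21 ✓; 3' end CAT has 1 G/C ✓; GC 9/21 = 42.9% ✓ — passes.
Candidate 3 (25 nt, A=7 T=10 G=3 C=5): Tm = 64.9 + 41·(8 − 16.4)/25 = 51.1°C ✓; length 25 ✓; 3' end CTT has 1 G/C ✓; GC 8/25 = 32.0%, outside 41.0–65.5% ✗ — fails.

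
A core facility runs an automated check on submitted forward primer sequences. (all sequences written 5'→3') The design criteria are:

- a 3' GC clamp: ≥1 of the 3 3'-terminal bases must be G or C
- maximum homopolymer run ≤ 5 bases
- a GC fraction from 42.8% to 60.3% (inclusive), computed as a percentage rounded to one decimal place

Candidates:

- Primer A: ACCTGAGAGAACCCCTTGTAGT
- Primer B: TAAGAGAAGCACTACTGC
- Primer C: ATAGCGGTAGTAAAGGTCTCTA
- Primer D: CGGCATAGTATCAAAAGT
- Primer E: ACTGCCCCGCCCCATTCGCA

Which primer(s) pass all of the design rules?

Primer A (22 nt, A=6 T=5 G=5 C=6): 3' end AGT has 1 G/C ✓; longest run = 4 ✓; GC 11/22 = 50.0% ✓ — passes.
Primer B (18 nt, A=7 T=3 G=4 C=4): 3' end TGC has 2 G/C ✓; longest run = 2 ✓; GC 8/18 = 44.4% ✓ — passes.
Primer C (22 nt, A=7 T=6 G=6 C=3): 3' end CTA has 1 G/C ✓; longest run = 3 ✓; GC 9/22 = 40.9%, outside 42.8–60.3% ✗ — fails.
Primer D (18 nt, A=7 T=4 G=4 C=3): 3' end AGT has 1 G/C ✓; longest run = 4 ✓; GC 7/18 = 38.9%, outside 42.8–60.3% ✗ — fails.
Primer E (20 nt, A=3 T=3 G=3 C=11): 3' end GCA has 2 G/C ✓; longest run = 4 ✓; GC 14/20 = 70.0%, outside 42.8–60.3% ✗ — fails.

Primer A and Primer B.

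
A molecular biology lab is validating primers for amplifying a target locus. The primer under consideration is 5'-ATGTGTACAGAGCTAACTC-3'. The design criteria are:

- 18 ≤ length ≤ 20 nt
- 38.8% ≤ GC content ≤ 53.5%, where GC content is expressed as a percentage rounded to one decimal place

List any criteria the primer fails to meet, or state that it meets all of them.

Meets all criteria.

Base counts: A=6, T=5, G=4, C=4 (length 19).
length: length 19 ✓
GC content: GC 8/19 = 42.1% ✓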